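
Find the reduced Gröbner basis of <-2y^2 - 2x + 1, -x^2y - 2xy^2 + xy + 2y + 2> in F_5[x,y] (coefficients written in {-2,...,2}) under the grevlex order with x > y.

G = {x^3 + xy - x + y, x^2y - 2x^2 - xy + x - 2y - 2, y^2 + x + 2}

f_1 = -2y^2 - 2x + 1, LT = y^2.
f_2 = -x^2y - 2xy^2 + xy + 2y + 2, LT = x^2y.

S(f_1,f_2): lcm = x^2y^2. S = -2xy^3 + x^3 + xy^2 + 2x^2 + 2y^2 + 2y.
  leading term xy^3: subtract (xy)·f_1 from -2xy^3 + x^3 + xy^2 + 2x^2 + 2y^2 + 2y → x^3 + 2x^2y + xy^2 + 2x^2 - xy + 2y^2 + 2y
  leading term x^3: no divisor's leading term divides it; move x^3 to the remainder.
  leading term x^2y: subtract (-2)·f_2 from 2x^2y + xy^2 + 2x^2 - xy + 2y^2 + 2y → 2xy^2 + 2x^2 + xy + 2y^2 + y - 1
  leading term xy^2: subtract (-x)·f_1 from 2xy^2 + 2x^2 + xy + 2y^2 + y - 1 → xy + 2y^2 + x + y - 1
  leading term xy: no divisor's leading term divides it; move xy to the remainder.
  leading term y^2: subtract (-1)·f_1 from 2y^2 + x + y - 1 → -x + y
  leading term x: no divisor's leading term divides it; move -x to the remainder.
  leading term y: no divisor's leading term divides it; move y to the remainder.
  remainder x^3 + xy - x + y ≠ 0; add g_3 = x^3 + xy - x + y to the basis.

The other S-polynomials (S(f_1,g_3), S(f_2,g_3)) all reduce to 0 modulo the current basis, so we have a Gröbner basis.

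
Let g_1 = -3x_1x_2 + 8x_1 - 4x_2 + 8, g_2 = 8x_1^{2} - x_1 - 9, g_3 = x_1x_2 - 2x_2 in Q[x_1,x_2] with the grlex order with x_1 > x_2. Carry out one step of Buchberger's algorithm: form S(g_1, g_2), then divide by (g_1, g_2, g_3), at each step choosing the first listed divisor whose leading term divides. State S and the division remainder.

lcm(LM(g_1), LM(g_2)) = x_1^{2}x_2.
S = (lcm/LT(g_1))·g_1 − (lcm/LT(g_2))·g_2 = -\tfrac{8}{3}x_1^{2} + \tfrac{35}{24}x_1x_2 - \tfrac{8}{3}x_1 + \tfrac{9}{8}x_2.
Reduce S modulo (g_1, g_2, g_3) in that order:
  leading term x_1^{2}: subtract (-\tfrac{1}{3})·g_2 from -\tfrac{8}{3}x_1^{2} + \tfrac{35}{24}x_1x_2 - \tfrac{8}{3}x_1 + \tfrac{9}{8}x_2 → \tfrac{35}{24}x_1x_2 - 3x_1 + \tfrac{9}{8}x_2 - 3
  leading term x_1x_2: subtract (-\tfrac{35}{72})·g_1 from \tfrac{35}{24}x_1x_2 - 3x_1 + \tfrac{9}{8}x_2 - 3 → \tfrac{8}{9}x_1 - \tfrac{59}{72}x_2 + \tfrac{8}{9}
  leading term x_1: no divisor's leading term divides it; move \tfrac{8}{9}x_1 to the remainder.
  leading term x_2: no divisor's leading term divides it; move -\tfrac{59}{72}x_2 to the remainder.
  leading term 1: no divisor's leading term divides it; move \tfrac{8}{9} to the remainder.
The remainder \tfrac{8}{9}x_1 - \tfrac{59}{72}x_2 + \tfrac{8}{9} is nonzero, so it would be added as the next basis element.

S(g_1, g_2) = -\tfrac{8}{3}x_1^{2} + \tfrac{35}{24}x_1x_2 - \tfrac{8}{3}x_1 + \tfrac{9}{8}x_2; remainder on division = \tfrac{8}{9}x_1 - \tfrac{59}{72}x_2 + \tfrac{8}{9}.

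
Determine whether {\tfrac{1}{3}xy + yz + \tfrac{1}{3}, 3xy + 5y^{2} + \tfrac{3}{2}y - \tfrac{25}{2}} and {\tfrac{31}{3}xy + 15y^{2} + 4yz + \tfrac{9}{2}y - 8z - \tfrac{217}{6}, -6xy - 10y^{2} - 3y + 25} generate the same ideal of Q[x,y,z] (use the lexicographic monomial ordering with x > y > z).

No, the ideals differ.

Equality of ideals is decidable: compute both reduced Gröbner bases (unique for the ordering) and check whether they agree.
Buchberger on the first generating set:
f_1 = \tfrac{1}{3}xy + yz + \tfrac{1}{3}, LT = xy.
f_2 = 3xy + 5y^{2} + \tfrac{3}{2}y - \tfrac{25}{2}, LT = xy.

S(f_1,f_2): lcm = xy. S = -\tfrac{5}{3}y^{2} + 3yz - \tfrac{1}{2}y + \tfrac{31}{6}.
  leading term y^{2}: no divisor's leading term divides it; move -\tfrac{5}{3}y^{2} to the remainder.
  leading term yz: no divisor's leading term divides it; move 3yz to the remainder.
  leading term y: no divisor's leading term divides it; move -\tfrac{1}{2}y to the remainder.
  leading term 1: no divisor's leading term divides it; move \tfrac{31}{6} to the remainder.
  remainder -\tfrac{5}{3}y^{2} + 3yz - \tfrac{1}{2}y + \tfrac{31}{6} ≠ 0; add g_3 = -\tfrac{5}{3}y^{2} + 3yz - \tfrac{1}{2}y + \tfrac{31}{6} to the basis.

S(f_1,g_3): lcm = xy^{2}. S = \tfrac{9}{5}xyz - \tfrac{3}{10}xy + \tfrac{31}{10}x + 3y^{2}z + y.
  leading term xyz: subtract (\tfrac{27}{5}z)·f_1 from \tfrac{9}{5}xyz - \tfrac{3}{10}xy + \tfrac{31}{10}x + 3y^{2}z + y → -\tfrac{3}{10}xy + \tfrac{31}{10}x + 3y^{2}z - \tfrac{27}{5}yz^{2} + y - \tfrac{9}{5}z
  leading term xy: subtract (-\tfrac{9}{10})·f_1 from -\tfrac{3}{10}xy + \tfrac{31}{10}x + 3y^{2}z - \tfrac{27}{5}yz^{2} + y - \tfrac{9}{5}z → \tfrac{31}{10}x + 3y^{2}z - \tfrac{27}{5}yz^{2} + \tfrac{9}{10}yz + y - \tfrac{9}{5}z + \tfrac{3}{10}
  leading term x: no divisor's leading term divides it; move \tfrac{31}{10}x to the remainder.
  leading term y^{2}z: subtract (-\tfrac{9}{5}z)·g_3 from 3y^{2}z - \tfrac{27}{5}yz^{2} + \tfrac{9}{10}yz + y - \tfrac{9}{5}z + \tfrac{3}{10} → y + \tfrac{15}{2}z + \tfrac{3}{10}
  leading term y: no divisor's leading term divides it; move y to the remainder.
  leading term z: no divisor's leading term divides it; move \tfrac{15}{2}z to the remainder.
  leading term 1: no divisor's leading term divides it; move \tfrac{3}{10} to the remainder.
  remainder \tfrac{31}{10}x + y + \tfrac{15}{2}z + \tfrac{3}{10} ≠ 0; add g_4 = \tfrac{31}{10}x + y + \tfrac{15}{2}z + \tfrac{3}{10} to the basis.

The other S-polynomials (S(f_2,g_3), S(f_1,g_4), S(f_2,g_4), S(g_3,g_4)) all reduce to 0 modulo the current basis, so we have a Gröbner basis.
Inter-reduce: drop elements whose leading term is divisible by another's, tail-reduce, and make monic.
Reduced Gröbner basis: {x + \tfrac{10}{31}y + \tfrac{75}{31}z + \tfrac{3}{31}, y^{2} - \tfrac{9}{5}yz + \tfrac{3}{10}y - \tfrac{31}{10}}.

Buchberger on the second generating set:
h_1 = \tfrac{31}{3}xy + 15y^{2} + 4yz + \tfrac{9}{2}y - 8z - \tfrac{217}{6}, LT = xy.
h_2 = -6xy - 10y^{2} - 3y + 25, LT = xy.

S(h_1,h_2): lcm = xy. S = -\tfrac{20}{93}y^{2} + \tfrac{12}{31}yz - \tfrac{2}{31}y - \tfrac{24}{31}z + \tfrac{2}{3}.
  leading term y^{2}: no divisor's leading term divides it; move -\tfrac{20}{93}y^{2} to the remainder.
  leading term yz: no divisor's leading term divides it; move \tfrac{12}{31}yz to the remainder.
  leading term y: no divisor's leading term divides it; move -\tfrac{2}{31}y to the remainder.
  leading term z: no divisor's leading term divides it; move -\tfrac{24}{31}z to the remainder.
  leading term 1: no divisor's leading term divides it; move \tfrac{2}{3} to the remainder.
  remainder -\tfrac{20}{93}y^{2} + \tfrac{12}{31}yz - \tfrac{2}{31}y - \tfrac{24}{31}z + \tfrac{2}{3} ≠ 0; add k_3 = -\tfrac{20}{93}y^{2} + \tfrac{12}{31}yz - \tfrac{2}{31}y - \tfrac{24}{31}z + \tfrac{2}{3} to the basis.

S(h_1,k_3): lcm = xy^{2}. S = \tfrac{9}{5}xyz - \tfrac{3}{10}xy - \tfrac{18}{5}xz + \tfrac{31}{10}x + \tfrac{45}{31}y^{3} + \tfrac{12}{31}y^{2}z + \tfrac{27}{62}y^{2} - \tfrac{24}{31}yz - \tfrac{7}{2}y.
  leading term xyz: subtract (\tfrac{27}{155}z)·h_1 from \tfrac{9}{5}xyz - \tfrac{3}{10}xy - \tfrac{18}{5}xz + \tfrac{31}{10}x + \tfrac{45}{31}y^{3} + \tfrac{12}{31}y^{2}z + \tfrac{27}{62}y^{2} - \tfrac{24}{31}yz - \tfrac{7}{2}y → -\tfrac{3}{10}xy - \tfrac{18}{5}xz + \tfrac{31}{10}x + \tfrac{45}{31}y^{3} - \tfrac{69}{31}y^{2}z + \tfrac{27}{62}y^{2} - \tfrac{108}{155}yz^{2} - \tfrac{483}{310}yz - \tfrac{7}{2}y + \tfrac{216}{155}z^{2} + \tfrac{63}{10}z
  leading term xy: subtract (-\tfrac{9}{310})·h_1 from -\tfrac{3}{10}xy - \tfrac{18}{5}xz + \tfrac{31}{10}x + \tfrac{45}{31}y^{3} - \tfrac{69}{31}y^{2}z + \tfrac{27}{62}y^{2} - \tfrac{108}{155}yz^{2} - \tfrac{483}{310}yz - \tfrac{7}{2}y + \tfrac{216}{155}z^{2} + \tfrac{63}{10}z → -\tfrac{18}{5}xz + \tfrac{31}{10}x + \tfrac{45}{31}y^{3} - \tfrac{69}{31}y^{2}z + \tfrac{27}{31}y^{2} - \tfrac{108}{155}yz^{2} - \tfrac{447}{310}yz - \tfrac{2089}{620}y + \tfrac{216}{155}z^{2} + \tfrac{1881}{310}z - \tfrac{21}{20}
  leading term xz: no divisor's leading term divides it; move -\tfrac{18}{5}xz to the remainder.
  leading term x: no divisor's leading term divides it; move \tfrac{31}{10}x to the remainder.
  leading term y^{3}: subtract (-\tfrac{27}{4}y)·k_3 from \tfrac{45}{31}y^{3} - \tfrac{69}{31}y^{2}z + \tfrac{27}{31}y^{2} - \tfrac{108}{155}yz^{2} - \tfrac{447}{310}yz - \tfrac{2089}{620}y + \tfrac{216}{155}z^{2} + \tfrac{1881}{310}z - \tfrac{21}{20} → \tfrac{12}{31}y^{2}z + \tfrac{27}{62}y^{2} - \tfrac{108}{155}yz^{2} - \tfrac{2067}{310}yz + \tfrac{701}{620}y + \tfrac{216}{155}z^{2} + \tfrac{1881}{310}z - \tfrac{21}{20}
  leading term y^{2}z: subtract (-\tfrac{9}{5}z)·k_3 from \tfrac{12}{31}y^{2}z + \tfrac{27}{62}y^{2} - \tfrac{108}{155}yz^{2} - \tfrac{2067}{310}yz + \tfrac{701}{620}y + \tfrac{216}{155}z^{2} + \tfrac{1881}{310}z - \tfrac{21}{20} → \tfrac{27}{62}y^{2} - \tfrac{2103}{310}yz + \tfrac{701}{620}y + \tfrac{2253}{310}z - \tfrac{21}{20}
  leading term y^{2}: subtract (-\tfrac{81}{40})·k_3 from \tfrac{27}{62}y^{2} - \tfrac{2103}{310}yz + \tfrac{701}{620}y + \tfrac{2253}{310}z - \tfrac{21}{20} → -6yz + y + \tfrac{57}{10}z + \tfrac{3}{10}
  leading term yz: no divisor's leading term divides it; move -6yz to the remainder.
  leading term y: no divisor's leading term divides it; move y to the remainder.
  leading term z: no divisor's leading term divides it; move \tfrac{57}{10}z to the remainder.
  leading term 1: no divisor's leading term divides it; move \tfrac{3}{10} to the remainder.
  remainder -\tfrac{18}{5}xz + \tfrac{31}{10}x - 6yz + y + \tfrac{57}{10}z + \tfrac{3}{10} ≠ 0; add k_4 = -\tfrac{18}{5}xz + \tfrac{31}{10}x - 6yz + y + \tfrac{57}{10}z + \tfrac{3}{10} to the basis.

The other S-polynomials (S(h_2,k_3), S(h_1,k_4), S(h_2,k_4), S(k_3,k_4)) all reduce to 0 modulo the current basis, so we have a Gröbner basis.
Inter-reduce: drop elements whose leading term is divisible by another's, tail-reduce, and make monic.
Reduced Gröbner basis: {xy + 3yz - 6z + 1, xz - \tfrac{31}{36}x + \tfrac{5}{3}yz - \tfrac{5}{18}y - \tfrac{19}{12}z - \tfrac{1}{12}, y^{2} - \tfrac{9}{5}yz + \tfrac{3}{10}y + \tfrac{18}{5}z - \tfrac{31}{10}}.

These differ, so the ideals are not equal.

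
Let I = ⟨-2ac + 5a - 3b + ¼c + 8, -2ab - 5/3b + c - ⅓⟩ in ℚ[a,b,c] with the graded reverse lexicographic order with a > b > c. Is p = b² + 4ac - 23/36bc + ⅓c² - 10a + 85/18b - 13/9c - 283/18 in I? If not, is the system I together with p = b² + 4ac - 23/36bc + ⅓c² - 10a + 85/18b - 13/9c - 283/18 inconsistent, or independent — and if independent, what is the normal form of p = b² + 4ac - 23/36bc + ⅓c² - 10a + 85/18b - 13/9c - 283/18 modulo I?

First compute the reduced Gröbner basis of I by Buchberger's algorithm.
f_1 = -2ac + 5a - 3b + ¼c + 8, LT = ac.
f_2 = -2ab - 5/3b + c - ⅓, LT = ab.

S(f_1,f_2): lcm = abc. S = -5/2ab + 3/2b² - 23/24bc + ½c² - 4b - ⅙c.
  leading term ab: subtract (5/4)·f_2 from -5/2ab + 3/2b² - 23/24bc + ½c² - 4b - ⅙c → 3/2b² - 23/24bc + ½c² - 23/12b - 17/12c + 5/12
  leading term b²: no divisor's leading term divides it; move 3/2b² to the remainder.
  leading term bc: no divisor's leading term divides it; move -23/24bc to the remainder.
  leading term c²: no divisor's leading term divides it; move ½c² to the remainder.
  leading term b: no divisor's leading term divides it; move -23/12b to the remainder.
  leading term c: no divisor's leading term divides it; move -17/12c to the remainder.
  leading term 1: no divisor's leading term divides it; move 5/12 to the remainder.
  remainder 3/2b² - 23/24bc + ½c² - 23/12b - 17/12c + 5/12 ≠ 0; add h_3 = 3/2b² - 23/24bc + ½c² - 23/12b - 17/12c + 5/12 to the basis.

S(f_1,h_3): leading monomials are coprime, so the S-polynomial reduces to 0 (Buchberger's first criterion).
S(f_2,h_3): lcm = ab². S = 23/36abc - ⅓ac² + 23/18ab + ⅚b² + 17/18ac - ½bc - 5/18a + ⅙b.
  leading term abc: subtract (-23/72b)·f_1 from 23/36abc - ⅓ac² + 23/18ab + ⅚b² + 17/18ac - ½bc - 5/18a + ⅙b → -⅓ac² + 23/8ab - ⅛b² + 17/18ac - 121/288bc - 5/18a + 49/18b
  leading term ac²: subtract (⅙c)·f_1 from -⅓ac² + 23/8ab - ⅛b² + 17/18ac - 121/288bc - 5/18a + 49/18b → 23/8ab - ⅛b² + 1/9ac + 23/288bc - 1/24c² - 5/18a + 49/18b - 4/3c
  leading term ab: subtract (-23/16)·f_2 from 23/8ab - ⅛b² + 1/9ac + 23/288bc - 1/24c² - 5/18a + 49/18b - 4/3c → -⅛b² + 1/9ac + 23/288bc - 1/24c² - 5/18a + 47/144b + 5/48c - 23/48
  leading term b²: subtract (-1/12)·h_3 from -⅛b² + 1/9ac + 23/288bc - 1/24c² - 5/18a + 47/144b + 5/48c - 23/48 → 1/9ac - 5/18a + ⅙b - 1/72c - 4/9
  leading term ac: subtract (-1/18)·f_1 from 1/9ac - 5/18a + ⅙b - 1/72c - 4/9 → 0
  remainder 0.

Every S-polynomial of the final basis reduces to 0, so we have a Gröbner basis.
Inter-reduce: drop elements whose leading term is divisible by another's, tail-reduce, and make monic.
Reduced Gröbner basis: {ab + ⅚b - ½c + ⅙, b² - 23/36bc + ⅓c² - 23/18b - 17/18c + 5/18, ac - 5/2a + 3/2b - ⅛c - 4}.
Label its elements g_1 = ab + ⅚b - ½c + ⅙, g_2 = b² - 23/36bc + ⅓c² - 23/18b - 17/18c + 5/18, g_3 = ac - 5/2a + 3/2b - ⅛c - 4.

Reduce p = b² + 4ac - 23/36bc + ⅓c² - 10a + 85/18b - 13/9c - 283/18 modulo G:
  leading term b²: subtract (1)·g_2 from b² + 4ac - 23/36bc + ⅓c² - 10a + 85/18b - 13/9c - 283/18 → 4ac - 10a + 6b - ½c - 16
  leading term ac: subtract (4)·g_3 from 4ac - 10a + 6b - ½c - 16 → 0
  normal form = 0.
Since the normal form is 0, p ∈ I.

b² + 4ac - 23/36bc + ⅓c² - 10a + 85/18b - 13/9c - 283/18 lies in I (it reduces to 0).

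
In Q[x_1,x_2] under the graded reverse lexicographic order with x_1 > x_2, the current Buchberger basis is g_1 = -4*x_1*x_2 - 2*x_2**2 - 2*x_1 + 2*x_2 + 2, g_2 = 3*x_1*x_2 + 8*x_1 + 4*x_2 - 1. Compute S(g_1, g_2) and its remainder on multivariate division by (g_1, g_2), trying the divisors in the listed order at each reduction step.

lcm(LM(g_1), LM(g_2)) = x_1*x_2.
S = (lcm/LT(g_1))·g_1 − (lcm/LT(g_2))·g_2 = 1/2*x_2**2 - 13/6*x_1 - 11/6*x_2 - 1/6.
Reduce S modulo (g_1, g_2) in that order:
  leading term x_2**2: no divisor's leading term divides it; move 1/2*x_2**2 to the remainder.
  leading term x_1: no divisor's leading term divides it; move -13/6*x_1 to the remainder.
  leading term x_2: no divisor's leading term divides it; move -11/6*x_2 to the remainder.
  leading term 1: no divisor's leading term divides it; move -1/6 to the remainder.
The remainder 1/2*x_2**2 - 13/6*x_1 - 11/6*x_2 - 1/6 is nonzero, so it would be added as the next basis element.

S(g_1, g_2) = 1/2*x_2**2 - 13/6*x_1 - 11/6*x_2 - 1/6; remainder on division = 1/2*x_2**2 - 13/6*x_1 - 11/6*x_2 - 1/6.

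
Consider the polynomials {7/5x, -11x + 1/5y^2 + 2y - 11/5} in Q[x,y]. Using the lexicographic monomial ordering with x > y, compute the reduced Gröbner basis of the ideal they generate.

G = {x, y^2 + 10y - 11}

f_1 = 7/5x, LT = x.
f_2 = -11x + 1/5y^2 + 2y - 11/5, LT = x.

S(f_1,f_2): lcm = x. S = 1/55y^2 + 2/11y - 1/5.
  leading term y^2: no divisor's leading term divides it; move 1/55y^2 to the remainder.
  leading term y: no divisor's leading term divides it; move 2/11y to the remainder.
  leading term 1: no divisor's leading term divides it; move -1/5 to the remainder.
  remainder 1/55y^2 + 2/11y - 1/5 ≠ 0; add g_3 = 1/55y^2 + 2/11y - 1/5 to the basis.

S(f_1,g_3): leading monomials are coprime, so the S-polynomial reduces to 0 (Buchberger's first criterion).
S(f_2,g_3): leading monomials are coprime, so the S-polynomial reduces to 0 (Buchberger's first criterion).
Every S-polynomial of the final basis reduces to 0, so we have a Gröbner basis.
Inter-reduce: drop elements whose leading term is divisible by another's, tail-reduce, and make monic.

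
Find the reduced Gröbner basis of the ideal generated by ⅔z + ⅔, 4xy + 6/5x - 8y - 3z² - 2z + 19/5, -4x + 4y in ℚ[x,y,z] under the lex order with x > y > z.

G = {x - y, y² - 17/10y + 7/10, z + 1}

This is the nonlinear analogue of row-reducing a linear system.

f_1 = ⅔z + ⅔, LT = z.
f_2 = 4xy + 6/5x - 8y - 3z² - 2z + 19/5, LT = xy.
f_3 = -4x + 4y, LT = x.

S(f_2,f_3): lcm = xy. S = 3/10x + y² - 2y - ¾z² - ½z + 19/20.
  leading term x: subtract (-3/40)·f_3 from 3/10x + y² - 2y - ¾z² - ½z + 19/20 → y² - 17/10y - ¾z² - ½z + 19/20
  leading term y²: no divisor's leading term divides it; move y² to the remainder.
  leading term y: no divisor's leading term divides it; move -17/10y to the remainder.
  leading term z²: subtract (-9/8z)·f_1 from -¾z² - ½z + 19/20 → ¼z + 19/20
  leading term z: subtract (⅜)·f_1 from ¼z + 19/20 → 7/10
  leading term 1: no divisor's leading term divides it; move 7/10 to the remainder.
  remainder y² - 17/10y + 7/10 ≠ 0; add g_4 = y² - 17/10y + 7/10 to the basis.

The other S-polynomials (S(f_1,f_2), S(f_1,f_3), S(f_1,g_4), S(f_2,g_4), S(f_3,g_4)) all reduce to 0 modulo the current basis, so we have a Gröbner basis.
Inter-reduce: drop elements whose leading term is divisible by another's, tail-reduce, and make monic.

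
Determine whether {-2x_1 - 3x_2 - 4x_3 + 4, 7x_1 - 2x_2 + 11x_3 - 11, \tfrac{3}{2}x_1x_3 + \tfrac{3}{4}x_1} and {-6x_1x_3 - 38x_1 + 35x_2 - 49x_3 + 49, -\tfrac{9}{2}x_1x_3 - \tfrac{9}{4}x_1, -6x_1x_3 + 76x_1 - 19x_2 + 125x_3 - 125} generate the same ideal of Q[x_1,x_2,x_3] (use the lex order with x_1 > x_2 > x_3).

Yes, the ideals are equal.

Two ideals are equal iff their reduced Gröbner bases coincide (the reduced basis is unique for a fixed ordering).
Buchberger on the first generating set:
f_1 = -2x_1 - 3x_2 - 4x_3 + 4, LT = x_1.
f_2 = 7x_1 - 2x_2 + 11x_3 - 11, LT = x_1.
f_3 = \tfrac{3}{2}x_1x_3 + \tfrac{3}{4}x_1, LT = x_1x_3.

S(f_1,f_2): lcm = x_1. S = \tfrac{25}{14}x_2 + \tfrac{3}{7}x_3 - \tfrac{3}{7}.
  leading term x_2: no divisor's leading term divides it; move \tfrac{25}{14}x_2 to the remainder.
  leading term x_3: no divisor's leading term divides it; move \tfrac{3}{7}x_3 to the remainder.
  leading term 1: no divisor's leading term divides it; move -\tfrac{3}{7} to the remainder.
  remainder \tfrac{25}{14}x_2 + \tfrac{3}{7}x_3 - \tfrac{3}{7} ≠ 0; add g_4 = \tfrac{25}{14}x_2 + \tfrac{3}{7}x_3 - \tfrac{3}{7} to the basis.

S(f_1,f_3): lcm = x_1x_3. S = -\tfrac{1}{2}x_1 + \tfrac{3}{2}x_2x_3 + 2x_3^{2} - 2x_3.
  leading term x_1: subtract (\tfrac{1}{4})·f_1 from -\tfrac{1}{2}x_1 + \tfrac{3}{2}x_2x_3 + 2x_3^{2} - 2x_3 → \tfrac{3}{2}x_2x_3 + \tfrac{3}{4}x_2 + 2x_3^{2} - x_3 - 1
  leading term x_2x_3: subtract (\tfrac{21}{25}x_3)·g_4 from \tfrac{3}{2}x_2x_3 + \tfrac{3}{4}x_2 + 2x_3^{2} - x_3 - 1 → \tfrac{3}{4}x_2 + \tfrac{41}{25}x_3^{2} - \tfrac{16}{25}x_3 - 1
  leading term x_2: subtract (\tfrac{21}{50})·g_4 from \tfrac{3}{4}x_2 + \tfrac{41}{25}x_3^{2} - \tfrac{16}{25}x_3 - 1 → \tfrac{41}{25}x_3^{2} - \tfrac{41}{50}x_3 - \tfrac{41}{50}
  leading term x_3^{2}: no divisor's leading term divides it; move \tfrac{41}{25}x_3^{2} to the remainder.
  leading term x_3: no divisor's leading term divides it; move -\tfrac{41}{50}x_3 to the remainder.
  leading term 1: no divisor's leading term divides it; move -\tfrac{41}{50} to the remainder.
  remainder \tfrac{41}{25}x_3^{2} - \tfrac{41}{50}x_3 - \tfrac{41}{50} ≠ 0; add g_5 = \tfrac{41}{25}x_3^{2} - \tfrac{41}{50}x_3 - \tfrac{41}{50} to the basis.

The other S-polynomials (S(f_2,f_3), S(f_1,g_4), S(f_2,g_4), S(f_3,g_4), S(f_1,g_5), S(f_2,g_5), S(f_3,g_5), S(g_4,g_5)) all reduce to 0 modulo the current basis, so we have a Gröbner basis.
Inter-reduce: drop elements whose leading term is divisible by another's, tail-reduce, and make monic.
Reduced Gröbner basis: {x_1 + \tfrac{41}{25}x_3 - \tfrac{41}{25}, x_2 + \tfrac{6}{25}x_3 - \tfrac{6}{25}, x_3^{2} - \tfrac{1}{2}x_3 - \tfrac{1}{2}}.

Buchberger on the second generating set:
h_1 = -6x_1x_3 - 38x_1 + 35x_2 - 49x_3 + 49, LT = x_1x_3.
h_2 = -\tfrac{9}{2}x_1x_3 - \tfrac{9}{4}x_1, LT = x_1x_3.
h_3 = -6x_1x_3 + 76x_1 - 19x_2 + 125x_3 - 125, LT = x_1x_3.

S(h_1,h_2): lcm = x_1x_3. S = \tfrac{35}{6}x_1 - \tfrac{35}{6}x_2 + \tfrac{49}{6}x_3 - \tfrac{49}{6}.
  leading term x_1: no divisor's leading term divides it; move \tfrac{35}{6}x_1 to the remainder.
  leading term x_2: no divisor's leading term divides it; move -\tfrac{35}{6}x_2 to the remainder.
  leading term x_3: no divisor's leading term divides it; move \tfrac{49}{6}x_3 to the remainder.
  leading term 1: no divisor's leading term divides it; move -\tfrac{49}{6} to the remainder.
  remainder \tfrac{35}{6}x_1 - \tfrac{35}{6}x_2 + \tfrac{49}{6}x_3 - \tfrac{49}{6} ≠ 0; add k_4 = \tfrac{35}{6}x_1 - \tfrac{35}{6}x_2 + \tfrac{49}{6}x_3 - \tfrac{49}{6} to the basis.

S(h_1,h_3): lcm = x_1x_3. S = 19x_1 - 9x_2 + 29x_3 - 29.
  leading term x_1: subtract (\tfrac{114}{35})·k_4 from 19x_1 - 9x_2 + 29x_3 - 29 → 10x_2 + \tfrac{12}{5}x_3 - \tfrac{12}{5}
  leading term x_2: no divisor's leading term divides it; move 10x_2 to the remainder.
  leading term x_3: no divisor's leading term divides it; move \tfrac{12}{5}x_3 to the remainder.
  leading term 1: no divisor's leading term divides it; move -\tfrac{12}{5} to the remainder.
  remainder 10x_2 + \tfrac{12}{5}x_3 - \tfrac{12}{5} ≠ 0; add k_5 = 10x_2 + \tfrac{12}{5}x_3 - \tfrac{12}{5} to the basis.

S(h_1,k_4): lcm = x_1x_3. S = \tfrac{19}{3}x_1 + x_2x_3 - \tfrac{35}{6}x_2 - \tfrac{7}{5}x_3^{2} + \tfrac{287}{30}x_3 - \tfrac{49}{6}.
  leading term x_1: subtract (\tfrac{38}{35})·k_4 from \tfrac{19}{3}x_1 + x_2x_3 - \tfrac{35}{6}x_2 - \tfrac{7}{5}x_3^{2} + \tfrac{287}{30}x_3 - \tfrac{49}{6} → x_2x_3 + \tfrac{1}{2}x_2 - \tfrac{7}{5}x_3^{2} + \tfrac{7}{10}x_3 + \tfrac{7}{10}
  leading term x_2x_3: subtract (\tfrac{1}{10}x_3)·k_5 from x_2x_3 + \tfrac{1}{2}x_2 - \tfrac{7}{5}x_3^{2} + \tfrac{7}{10}x_3 + \tfrac{7}{10} → \tfrac{1}{2}x_2 - \tfrac{41}{25}x_3^{2} + \tfrac{47}{50}x_3 + \tfrac{7}{10}
  leading term x_2: subtract (\tfrac{1}{20})·k_5 from \tfrac{1}{2}x_2 - \tfrac{41}{25}x_3^{2} + \tfrac{47}{50}x_3 + \tfrac{7}{10} → -\tfrac{41}{25}x_3^{2} + \tfrac{41}{50}x_3 + \tfrac{41}{50}
  leading term x_3^{2}: no divisor's leading term divides it; move -\tfrac{41}{25}x_3^{2} to the remainder.
  leading term x_3: no divisor's leading term divides it; move \tfrac{41}{50}x_3 to the remainder.
  leading term 1: no divisor's leading term divides it; move \tfrac{41}{50} to the remainder.
  remainder -\tfrac{41}{25}x_3^{2} + \tfrac{41}{50}x_3 + \tfrac{41}{50} ≠ 0; add k_6 = -\tfrac{41}{25}x_3^{2} + \tfrac{41}{50}x_3 + \tfrac{41}{50} to the basis.

The other S-polynomials (S(h_2,h_3), S(h_2,k_4), S(h_3,k_4), S(h_1,k_5), S(h_2,k_5), S(h_3,k_5), S(k_4,k_5), S(h_1,k_6), S(h_2,k_6), S(h_3,k_6), S(k_4,k_6), S(k_5,k_6)) all reduce to 0 modulo the current basis, so we have a Gröbner basis.
Inter-reduce: drop elements whose leading term is divisible by another's, tail-reduce, and make monic.
Reduced Gröbner basis: {x_1 + \tfrac{41}{25}x_3 - \tfrac{41}{25}, x_2 + \tfrac{6}{25}x_3 - \tfrac{6}{25}, x_3^{2} - \tfrac{1}{2}x_3 - \tfrac{1}{2}}.

The two bases agree; hence the ideals are identical.
The choice of monomial ordering does not affect the verdict — as long as both bases are computed under the same ordering, their equality decides ideal equality.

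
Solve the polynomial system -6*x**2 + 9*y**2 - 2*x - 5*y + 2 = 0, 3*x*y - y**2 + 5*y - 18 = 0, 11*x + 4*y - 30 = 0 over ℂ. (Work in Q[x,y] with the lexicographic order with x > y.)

{(2, 2)}

Compute a lex Gröbner basis by Buchberger's algorithm.
f_1 = -6*x**2 - 2*x + 9*y**2 - 5*y + 2, LT = x**2.
f_2 = 3*x*y - y**2 + 5*y - 18, LT = x*y.
f_3 = 11*x + 4*y - 30, LT = x.

S(f_1,f_2): lcm = x**2*y. S = 1/3*x*y**2 - 4/3*x*y + 6*x - 3/2*y**3 + 5/6*y**2 - 1/3*y.
  leading term x*y**2: subtract (1/9*y)·f_2 from 1/3*x*y**2 - 4/3*x*y + 6*x - 3/2*y**3 + 5/6*y**2 - 1/3*y → -4/3*x*y + 6*x - 25/18*y**3 + 5/18*y**2 + 5/3*y
  leading term x*y: subtract (-4/9)·f_2 from -4/3*x*y + 6*x - 25/18*y**3 + 5/18*y**2 + 5/3*y → 6*x - 25/18*y**3 - 1/6*y**2 + 35/9*y - 8
  leading term x: subtract (6/11)·f_3 from 6*x - 25/18*y**3 - 1/6*y**2 + 35/9*y - 8 → -25/18*y**3 - 1/6*y**2 + 169/99*y + 92/11
  leading term y**3: no divisor's leading term divides it; move -25/18*y**3 to the remainder.
  leading term y**2: no divisor's leading term divides it; move -1/6*y**2 to the remainder.
  leading term y: no divisor's leading term divides it; move 169/99*y to the remainder.
  leading term 1: no divisor's leading term divides it; move 92/11 to the remainder.
  remainder -25/18*y**3 - 1/6*y**2 + 169/99*y + 92/11 ≠ 0; add h_4 = -25/18*y**3 - 1/6*y**2 + 169/99*y + 92/11 to the basis.

S(f_1,f_3): lcm = x**2. S = -4/11*x*y + 101/33*x - 3/2*y**2 + 5/6*y - 1/3.
  leading term x*y: subtract (-4/33)·f_2 from -4/11*x*y + 101/33*x - 3/2*y**2 + 5/6*y - 1/3 → 101/33*x - 107/66*y**2 + 95/66*y - 83/33
  leading term x: subtract (101/363)·f_3 from 101/33*x - 107/66*y**2 + 95/66*y - 83/33 → -107/66*y**2 + 79/242*y + 2117/363
  leading term y**2: no divisor's leading term divides it; move -107/66*y**2 to the remainder.
  leading term y: no divisor's leading term divides it; move 79/242*y to the remainder.
  leading term 1: no divisor's leading term divides it; move 2117/363 to the remainder.
  remainder -107/66*y**2 + 79/242*y + 2117/363 ≠ 0; add h_5 = -107/66*y**2 + 79/242*y + 2117/363 to the basis.

S(f_2,f_3): lcm = x*y. S = -23/33*y**2 + 145/33*y - 6.
  leading term y**2: subtract (46/107)·h_5 from -23/33*y**2 + 145/33*y - 6 → 165214/38841*y - 330428/38841
  leading term y: no divisor's leading term divides it; move 165214/38841*y to the remainder.
  leading term 1: no divisor's leading term divides it; move -330428/38841 to the remainder.
  remainder 165214/38841*y - 330428/38841 ≠ 0; add h_6 = 165214/38841*y - 330428/38841 to the basis.

S(f_1,h_4): leading monomials are coprime, so the S-polynomial reduces to 0 (Buchberger's first criterion).
S(f_2,h_4): lcm = x*y**3. S = -3/25*x*y**2 + 338/275*x*y + 1656/275*x - 1/3*y**4 + 5/3*y**3 - 6*y**2.
  leading term x*y**2: subtract (-1/25*y)·f_2 from -3/25*x*y**2 + 338/275*x*y + 1656/275*x - 1/3*y**4 + 5/3*y**3 - 6*y**2 → 338/275*x*y + 1656/275*x - 1/3*y**4 + 122/75*y**3 - 29/5*y**2 - 18/25*y
  leading term x*y: subtract (338/825)·f_2 from 338/275*x*y + 1656/275*x - 1/3*y**4 + 122/75*y**3 - 29/5*y**2 - 18/25*y → 1656/275*x - 1/3*y**4 + 122/75*y**3 - 4447/825*y**2 - 2284/825*y + 2028/275
  leading term x: subtract (1656/3025)·f_3 from 1656/275*x - 1/3*y**4 + 122/75*y**3 - 4447/825*y**2 - 2284/825*y + 2028/275 → -1/3*y**4 + 122/75*y**3 - 4447/825*y**2 - 44996/9075*y + 71988/3025
  leading term y**4: subtract (6/25*y)·h_4 from -1/3*y**4 + 122/75*y**3 - 4447/825*y**2 - 44996/9075*y + 71988/3025 → 5/3*y**3 - 29/5*y**2 - 63212/9075*y + 71988/3025
  leading term y**3: subtract (-6/5)·h_4 from 5/3*y**3 - 29/5*y**2 - 63212/9075*y + 71988/3025 → -6*y**2 - 14874/3025*y + 102348/3025
  leading term y**2: subtract (396/107)·h_5 from -6*y**2 - 14874/3025*y + 102348/3025 → -1982568/323675*y + 3965136/323675
  leading term y: subtract (-36/25)·h_6 from -1982568/323675*y + 3965136/323675 → 0
  remainder 0.

S(f_3,h_4): leading monomials are coprime, so the S-polynomial reduces to 0 (Buchberger's first criterion).
S(f_1,h_5): leading monomials are coprime, so the S-polynomial reduces to 0 (Buchberger's first criterion).
S(f_2,h_5): lcm = x*y**2. S = 237/1177*x*y + 4234/1177*x - 1/3*y**3 + 5/3*y**2 - 6*y.
  leading term x*y: subtract (79/1177)·f_2 from 237/1177*x*y + 4234/1177*x - 1/3*y**3 + 5/3*y**2 - 6*y → 4234/1177*x - 1/3*y**3 + 6122/3531*y**2 - 7457/1177*y + 1422/1177
  leading term x: subtract (4234/12947)·f_3 from 4234/1177*x - 1/3*y**3 + 6122/3531*y**2 - 7457/1177*y + 1422/1177 → -1/3*y**3 + 6122/3531*y**2 - 98963/12947*y + 142662/12947
  leading term y**3: subtract (6/25)·h_4 from -1/3*y**3 + 6122/3531*y**2 - 98963/12947*y + 142662/12947 → 156581/88275*y**2 - 7820051/971025*y + 2916846/323675
  leading term y**2: subtract (-313162/286225)·h_5 from 156581/88275*y**2 - 7820051/971025*y + 2916846/323675 → -1321712/171735*y + 2643424/171735
  leading term y: subtract (-968/535)·h_6 from -1321712/171735*y + 2643424/171735 → 0
  remainder 0.

S(f_3,h_5): leading monomials are coprime, so the S-polynomial reduces to 0 (Buchberger's first criterion).
S(h_4,h_5): lcm = y**3. S = 9456/29425*y**2 + 69684/29425*y - 1656/275.
  leading term y**2: subtract (-56736/286225)·h_5 from 9456/29425*y**2 + 69684/29425*y - 1656/275 → 16851828/6926645*y - 33703656/6926645
  leading term y: subtract (306/535)·h_6 from 16851828/6926645*y - 33703656/6926645 → 0
  remainder 0.

S(f_1,h_6): leading monomials are coprime, so the S-polynomial reduces to 0 (Buchberger's first criterion).
S(f_2,h_6): lcm = x*y. S = 2*x - 1/3*y**2 + 5/3*y - 6.
  leading term x: subtract (2/11)·f_3 from 2*x - 1/3*y**2 + 5/3*y - 6 → -1/3*y**2 + 31/33*y - 6/11
  leading term y**2: subtract (22/107)·h_5 from -1/3*y**2 + 31/33*y - 6/11 → 280/321*y - 560/321
  leading term y: subtract (2420/11801)·h_6 from 280/321*y - 560/321 → 0
  remainder 0.

S(f_3,h_6): leading monomials are coprime, so the S-polynomial reduces to 0 (Buchberger's first criterion).
S(h_4,h_6): lcm = y**3. S = 53/25*y**2 - 338/275*y - 1656/275.
  leading term y**2: subtract (-3498/2675)·h_5 from 53/25*y**2 - 338/275*y - 1656/275 → -4721/5885*y + 9442/5885
  leading term y: subtract (-155793/826070)·h_6 from -4721/5885*y + 9442/5885 → 0
  remainder 0.

S(h_5,h_6): lcm = y**2. S = 2117/1177*y - 4234/1177.
  leading term y: subtract (69861/165214)·h_6 from 2117/1177*y - 4234/1177 → 0
  remainder 0.

Every S-polynomial of the final basis reduces to 0, so we have a Gröbner basis.
Inter-reduce: drop elements whose leading term is divisible by another's, tail-reduce, and make monic.
Reduced Gröbner basis: {x - 2, y - 2}.

The lex basis is triangular: the last element involves only y. Solving y - 2 = 0 gives y ∈ {2}; substituting each value into the earlier elements determines the remaining variables.
  y = 2: the earlier basis element becomes x - 2 = 0, giving x = 2 — point (2, 2).
Each listed point satisfies every original equation (direct substitution).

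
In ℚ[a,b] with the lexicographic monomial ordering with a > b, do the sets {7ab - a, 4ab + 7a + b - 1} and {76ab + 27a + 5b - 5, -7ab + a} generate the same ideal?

Yes, the ideals are equal.

Two ideals are equal iff their reduced Gröbner bases coincide (the reduced basis is unique for a fixed ordering).
Buchberger on the first generating set:
f_1 = 7ab - a, LT = ab.
f_2 = 4ab + 7a + b - 1, LT = ab.

S(f_1,f_2): lcm = ab. S = -53/28a - ¼b + ¼.
  leading term a: no divisor's leading term divides it; move -53/28a to the remainder.
  leading term b: no divisor's leading term divides it; move -¼b to the remainder.
  leading term 1: no divisor's leading term divides it; move ¼ to the remainder.
  remainder -53/28a - ¼b + ¼ ≠ 0; add g_3 = -53/28a - ¼b + ¼ to the basis.

S(f_1,g_3): lcm = ab. S = -1/7a - 7/53b² + 7/53b.
  leading term a: subtract (4/53)·g_3 from -1/7a - 7/53b² + 7/53b → -7/53b² + 8/53b - 1/53
  leading term b²: no divisor's leading term divides it; move -7/53b² to the remainder.
  leading term b: no divisor's leading term divides it; move 8/53b to the remainder.
  leading term 1: no divisor's leading term divides it; move -1/53 to the remainder.
  remainder -7/53b² + 8/53b - 1/53 ≠ 0; add g_4 = -7/53b² + 8/53b - 1/53 to the basis.

The other S-polynomials (S(f_2,g_3), S(f_1,g_4), S(f_2,g_4), S(g_3,g_4)) all reduce to 0 modulo the current basis, so we have a Gröbner basis.
Inter-reduce: drop elements whose leading term is divisible by another's, tail-reduce, and make monic.
Reduced Gröbner basis: {a + 7/53b - 7/53, b² - 8/7b + 1/7}.

Buchberger on the second generating set:
h_1 = 76ab + 27a + 5b - 5, LT = ab.
h_2 = -7ab + a, LT = ab.

S(h_1,h_2): lcm = ab. S = 265/532a + 5/76b - 5/76.
  leading term a: no divisor's leading term divides it; move 265/532a to the remainder.
  leading term b: no divisor's leading term divides it; move 5/76b to the remainder.
  leading term 1: no divisor's leading term divides it; move -5/76 to the remainder.
  remainder 265/532a + 5/76b - 5/76 ≠ 0; add k_3 = 265/532a + 5/76b - 5/76 to the basis.

S(h_1,k_3): lcm = ab. S = 27/76a - 7/53b² + 797/4028b - 5/76.
  leading term a: subtract (189/265)·k_3 from 27/76a - 7/53b² + 797/4028b - 5/76 → -7/53b² + 8/53b - 1/53
  leading term b²: no divisor's leading term divides it; move -7/53b² to the remainder.
  leading term b: no divisor's leading term divides it; move 8/53b to the remainder.
  leading term 1: no divisor's leading term divides it; move -1/53 to the remainder.
  remainder -7/53b² + 8/53b - 1/53 ≠ 0; add k_4 = -7/53b² + 8/53b - 1/53 to the basis.

The other S-polynomials (S(h_2,k_3), S(h_1,k_4), S(h_2,k_4), S(k_3,k_4)) all reduce to 0 modulo the current basis, so we have a Gröbner basis.
Inter-reduce: drop elements whose leading term is divisible by another's, tail-reduce, and make monic.
Reduced Gröbner basis: {a + 7/53b - 7/53, b² - 8/7b + 1/7}.

These coincide, so the ideals are equal.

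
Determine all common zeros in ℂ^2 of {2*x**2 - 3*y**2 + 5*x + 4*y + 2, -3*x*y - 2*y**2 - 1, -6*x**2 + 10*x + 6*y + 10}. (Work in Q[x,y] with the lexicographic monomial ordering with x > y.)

Compute a lex Gröbner basis by Buchberger's algorithm.
f_1 = 2*x**2 + 5*x - 3*y**2 + 4*y + 2, LT = x**2.
f_2 = -3*x*y - 2*y**2 - 1, LT = x*y.
f_3 = -6*x**2 + 10*x + 6*y + 10, LT = x**2.

S(f_1,f_2): lcm = x**2*y. S = -2/3*x*y**2 + 5/2*x*y - 1/3*x - 3/2*y**3 + 2*y**2 + y.
  leading term x*y**2: subtract (2/9*y)·f_2 from -2/3*x*y**2 + 5/2*x*y - 1/3*x - 3/2*y**3 + 2*y**2 + y → 5/2*x*y - 1/3*x - 19/18*y**3 + 2*y**2 + 11/9*y
  leading term x*y: subtract (-5/6)·f_2 from 5/2*x*y - 1/3*x - 19/18*y**3 + 2*y**2 + 11/9*y → -1/3*x - 19/18*y**3 + 1/3*y**2 + 11/9*y - 5/6
  leading term x: no divisor's leading term divides it; move -1/3*x to the remainder.
  leading term y**3: no divisor's leading term divides it; move -19/18*y**3 to the remainder.
  leading term y**2: no divisor's leading term divides it; move 1/3*y**2 to the remainder.
  leading term y: no divisor's leading term divides it; move 11/9*y to the remainder.
  leading term 1: no divisor's leading term divides it; move -5/6 to the remainder.
  remainder -1/3*x - 19/18*y**3 + 1/3*y**2 + 11/9*y - 5/6 ≠ 0; add h_4 = -1/3*x - 19/18*y**3 + 1/3*y**2 + 11/9*y - 5/6 to the basis.

S(f_1,f_3): lcm = x**2. S = 25/6*x - 3/2*y**2 + 3*y + 8/3.
  leading term x: subtract (-25/2)·h_4 from 25/6*x - 3/2*y**2 + 3*y + 8/3 → -475/36*y**3 + 8/3*y**2 + 329/18*y - 31/4
  leading term y**3: no divisor's leading term divides it; move -475/36*y**3 to the remainder.
  leading term y**2: no divisor's leading term divides it; move 8/3*y**2 to the remainder.
  leading term y: no divisor's leading term divides it; move 329/18*y to the remainder.
  leading term 1: no divisor's leading term divides it; move -31/4 to the remainder.
  remainder -475/36*y**3 + 8/3*y**2 + 329/18*y - 31/4 ≠ 0; add h_5 = -475/36*y**3 + 8/3*y**2 + 329/18*y - 31/4 to the basis.

S(f_2,f_3): lcm = x**2*y. S = 2/3*x*y**2 + 5/3*x*y + 1/3*x + y**2 + 5/3*y.
  leading term x*y**2: subtract (-2/9*y)·f_2 from 2/3*x*y**2 + 5/3*x*y + 1/3*x + y**2 + 5/3*y → 5/3*x*y + 1/3*x - 4/9*y**3 + y**2 + 13/9*y
  leading term x*y: subtract (-5/9)·f_2 from 5/3*x*y + 1/3*x - 4/9*y**3 + y**2 + 13/9*y → 1/3*x - 4/9*y**3 - 1/9*y**2 + 13/9*y - 5/9
  leading term x: subtract (-1)·h_4 from 1/3*x - 4/9*y**3 - 1/9*y**2 + 13/9*y - 5/9 → -3/2*y**3 + 2/9*y**2 + 8/3*y - 25/18
  leading term y**3: subtract (54/475)·h_5 from -3/2*y**3 + 2/9*y**2 + 8/3*y - 25/18 → -346/4275*y**2 + 839/1425*y - 2171/4275
  leading term y**2: no divisor's leading term divides it; move -346/4275*y**2 to the remainder.
  leading term y: no divisor's leading term divides it; move 839/1425*y to the remainder.
  leading term 1: no divisor's leading term divides it; move -2171/4275 to the remainder.
  remainder -346/4275*y**2 + 839/1425*y - 2171/4275 ≠ 0; add h_6 = -346/4275*y**2 + 839/1425*y - 2171/4275 to the basis.

S(f_2,h_5): lcm = x*y**3. S = 96/475*x*y**2 + 658/475*x*y - 279/475*x + 2/3*y**4 + 1/3*y**2.
  leading term x*y**2: subtract (-32/475*y)·f_2 from 96/475*x*y**2 + 658/475*x*y - 279/475*x + 2/3*y**4 + 1/3*y**2 → 658/475*x*y - 279/475*x + 2/3*y**4 - 64/475*y**3 + 1/3*y**2 - 32/475*y
  leading term x*y: subtract (-658/1425)·f_2 from 658/475*x*y - 279/475*x + 2/3*y**4 - 64/475*y**3 + 1/3*y**2 - 32/475*y → -279/475*x + 2/3*y**4 - 64/475*y**3 - 841/1425*y**2 - 32/475*y - 658/1425
  leading term x: subtract (837/475)·h_4 from -279/475*x + 2/3*y**4 - 64/475*y**3 - 841/1425*y**2 - 32/475*y - 658/1425 → 2/3*y**4 + 1639/950*y**3 - 1678/1425*y**2 - 211/95*y + 151/150
  leading term y**4: subtract (-24/475*y)·h_5 from 2/3*y**4 + 1639/950*y**3 - 1678/1425*y**2 - 211/95*y + 151/150 → 93/50*y**3 - 362/1425*y**2 - 1241/475*y + 151/150
  leading term y**3: subtract (-1674/11875)·h_5 from 93/50*y**3 - 362/1425*y**2 - 1241/475*y + 151/150 → 4342/35625*y**2 - 428/11875*y - 3058/35625
  leading term y**2: subtract (-6513/4325)·h_6 from 4342/35625*y**2 - 428/11875*y - 3058/35625 → 69897/82175*y - 69897/82175
  leading term y: no divisor's leading term divides it; move 69897/82175*y to the remainder.
  leading term 1: no divisor's leading term divides it; move -69897/82175 to the remainder.
  remainder 69897/82175*y - 69897/82175 ≠ 0; add h_7 = 69897/82175*y - 69897/82175 to the basis.

The other S-polynomials (S(f_1,h_4), S(f_2,h_4), S(f_3,h_4), S(f_1,h_5), S(f_3,h_5), S(h_4,h_5), S(f_1,h_6), S(f_2,h_6), S(f_3,h_6), S(h_4,h_6), S(h_5,h_6), S(f_1,h_7), S(f_2,h_7), S(f_3,h_7), S(h_4,h_7), S(h_5,h_7), S(h_6,h_7)) all reduce to 0 modulo the current basis, so we have a Gröbner basis.
Inter-reduce: drop elements whose leading term is divisible by another's, tail-reduce, and make monic.
Reduced Gröbner basis: {x + 1, y - 1}.

The lex basis is triangular: the last element involves only y. Solving y - 1 = 0 gives y ∈ {1}; substituting each value into the earlier elements determines the remaining variables.
  y = 1: the earlier basis element becomes x + 1 = 0, giving x = -1 — point (-1, 1).

{(-1, 1)}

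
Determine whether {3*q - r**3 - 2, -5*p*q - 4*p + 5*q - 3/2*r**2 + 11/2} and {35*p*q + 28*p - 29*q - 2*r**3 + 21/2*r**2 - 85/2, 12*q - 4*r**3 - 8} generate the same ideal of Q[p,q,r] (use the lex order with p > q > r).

Two ideals are equal iff their reduced Gröbner bases coincide (the reduced basis is unique for a fixed ordering).
Buchberger on the first generating set:
f_1 = 3*q - r**3 - 2, LT = q.
f_2 = -5*p*q - 4*p + 5*q - 3/2*r**2 + 11/2, LT = p*q.

S(f_1,f_2): lcm = p*q. S = -1/3*p*r**3 - 22/15*p + q - 3/10*r**2 + 11/10.
  leading term p*r**3: no divisor's leading term divides it; move -1/3*p*r**3 to the remainder.
  leading term p: no divisor's leading term divides it; move -22/15*p to the remainder.
  leading term q: subtract (1/3)·f_1 from q - 3/10*r**2 + 11/10 → 1/3*r**3 - 3/10*r**2 + 53/30
  leading term r**3: no divisor's leading term divides it; move 1/3*r**3 to the remainder.
  leading term r**2: no divisor's leading term divides it; move -3/10*r**2 to the remainder.
  leading term 1: no divisor's leading term divides it; move 53/30 to the remainder.
  remainder -1/3*p*r**3 - 22/15*p + 1/3*r**3 - 3/10*r**2 + 53/30 ≠ 0; add g_3 = -1/3*p*r**3 - 22/15*p + 1/3*r**3 - 3/10*r**2 + 53/30 to the basis.

The other S-polynomials (S(f_1,g_3), S(f_2,g_3)) all reduce to 0 modulo the current basis, so we have a Gröbner basis.
Inter-reduce: drop elements whose leading term is divisible by another's, tail-reduce, and make monic.
Reduced Gröbner basis: {p*r**3 + 22/5*p - r**3 + 9/10*r**2 - 53/10, q - 1/3*r**3 - 2/3}.

Buchberger on the second generating set:
h_1 = 35*p*q + 28*p - 29*q - 2*r**3 + 21/2*r**2 - 85/2, LT = p*q.
h_2 = 12*q - 4*r**3 - 8, LT = q.

S(h_1,h_2): lcm = p*q. S = 1/3*p*r**3 + 22/15*p - 29/35*q - 2/35*r**3 + 3/10*r**2 - 17/14.
  leading term p*r**3: no divisor's leading term divides it; move 1/3*p*r**3 to the remainder.
  leading term p: no divisor's leading term divides it; move 22/15*p to the remainder.
  leading term q: subtract (-29/420)·h_2 from -29/35*q - 2/35*r**3 + 3/10*r**2 - 17/14 → -1/3*r**3 + 3/10*r**2 - 53/30
  leading term r**3: no divisor's leading term divides it; move -1/3*r**3 to the remainder.
  leading term r**2: no divisor's leading term divides it; move 3/10*r**2 to the remainder.
  leading term 1: no divisor's leading term divides it; move -53/30 to the remainder.
  remainder 1/3*p*r**3 + 22/15*p - 1/3*r**3 + 3/10*r**2 - 53/30 ≠ 0; add k_3 = 1/3*p*r**3 + 22/15*p - 1/3*r**3 + 3/10*r**2 - 53/30 to the basis.

The other S-polynomials (S(h_1,k_3), S(h_2,k_3)) all reduce to 0 modulo the current basis, so we have a Gröbner basis.
Inter-reduce: drop elements whose leading term is divisible by another's, tail-reduce, and make monic.
Reduced Gröbner basis: {p*r**3 + 22/5*p - r**3 + 9/10*r**2 - 53/10, q - 1/3*r**3 - 2/3}.

These coincide, so the ideals are equal.

Yes, the ideals are equal.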